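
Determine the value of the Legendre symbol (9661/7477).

(9661/7477)
  = (2184/7477)    [9661 ≡ 2184 mod 7477]
  = -(273/7477)    [7477 ≡ 5 mod 8 ⇒ (2/7477)^3 = -1]
  = -(7477/273)    [QR: 273 ≡ 1 mod 4, sign kept]
  = -(106/273)    [7477 ≡ 106 mod 273]
  = -(53/273)    [273 ≡ 1 mod 8 ⇒ (2/273) = +1]
  = -(273/53)    [QR: 53 ≡ 1 mod 4, sign kept]
  = -(8/53)    [273 ≡ 8 mod 53]
  = (1/53)    [53 ≡ 5 mod 8 ⇒ (2/53)^3 = -1]
  = 1    [(1/53) = 1]

1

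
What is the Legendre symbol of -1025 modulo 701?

(-1025/701)
  = (1025/701)    [701 ≡ 1 mod 4 ⇒ (-1/701) = +1]
  = (324/701)    [1025 ≡ 324 mod 701]
  = (81/701)    [701 ≡ 5 mod 8 ⇒ (2/701)^2 = +1]
  = (701/81)    [QR: 81 ≡ 1 mod 4, sign kept]
  = (53/81)    [701 ≡ 53 mod 81]
  = (81/53)    [QR: 53 ≡ 1 mod 4, sign kept]
  = (28/53)    [81 ≡ 28 mod 53]
  = (7/53)    [53 ≡ 5 mod 8 ⇒ (2/53)^2 = +1]
  = (53/7)    [QR: 53 ≡ 1 mod 4, sign kept]
  = (4/7)    [53 ≡ 4 mod 7]
  = (1/7)    [7 ≡ 7 mod 8 ⇒ (2/7)^2 = +1]
  = 1    [(1/7) = 1]

1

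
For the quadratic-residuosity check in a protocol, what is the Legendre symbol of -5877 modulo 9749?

-1

(-5877/9749)
  = (5877/9749)    [9749 ≡ 1 mod 4 ⇒ (-1/9749) = +1]
  = (9749/5877)    [QR: 5877 ≡ 1 mod 4, sign kept]
  = (3872/5877)    [9749 ≡ 3872 mod 5877]
  = -(121/5877)    [5877 ≡ 5 mod 8 ⇒ (2/5877)^5 = -1]
  = -(5877/121)    [QR: 121 ≡ 1 mod 4, sign kept]
  = -(69/121)    [5877 ≡ 69 mod 121]
  = -(121/69)    [QR: 69 ≡ 1 mod 4, sign kept]
  = -(52/69)    [121 ≡ 52 mod 69]
  = -(13/69)    [69 ≡ 5 mod 8 ⇒ (2/69)^2 = +1]
  = -(69/13)    [QR: 13 ≡ 1 mod 4, sign kept]
  = -(4/13)    [69 ≡ 4 mod 13]
  = -(1/13)    [13 ≡ 5 mod 8 ⇒ (2/13)^2 = +1]
  = -1    [(1/13) = 1]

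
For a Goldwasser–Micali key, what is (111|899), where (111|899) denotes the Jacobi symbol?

(111|899)
  = -(899|111)    [QR: both ≡ 3 mod 4, sign flips]
  = -(11|111)    [899 ≡ 11 mod 111]
  = (111|11)    [QR: both ≡ 3 mod 4, sign flips]
  = (1|11)    [111 ≡ 1 mod 11]
  = 1    [(1|11) = 1]

1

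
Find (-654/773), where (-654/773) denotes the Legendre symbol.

-1

(-654/773)
  = (119/773)    [-654 ≡ 119 mod 773]
  = (773/119)    [QR: 773 ≡ 1 mod 4, sign kept]
  = (59/119)    [773 ≡ 59 mod 119]
  = -(119/59)    [QR: both ≡ 3 mod 4, sign flips]
  = -(1/59)    [119 ≡ 1 mod 59]
  = -1    [(1/59) = 1]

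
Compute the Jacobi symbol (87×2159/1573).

By multiplicativity, (87·2159/1573) = (87/1573)·(2159/1573).
First factor (87/1573):
(87/1573)
  = (1573/87)    [QR: 1573 ≡ 1 mod 4, sign kept]
  = (7/87)    [1573 ≡ 7 mod 87]
  = -(87/7)    [QR: both ≡ 3 mod 4, sign flips]
  = -(3/7)    [87 ≡ 3 mod 7]
  = (7/3)    [QR: both ≡ 3 mod 4, sign flips]
  = (1/3)    [7 ≡ 1 mod 3]
  = 1    [(1/3) = 1]
Second factor (2159/1573):
(2159/1573)
  = (586/1573)    [2159 ≡ 586 mod 1573]
  = -(293/1573)    [1573 ≡ 5 mod 8 ⇒ (2/1573) = -1]
  = -(1573/293)    [QR: 293 ≡ 1 mod 4, sign kept]
  = -(108/293)    [1573 ≡ 108 mod 293]
  = -(27/293)    [293 ≡ 5 mod 8 ⇒ (2/293)^2 = +1]
  = -(293/27)    [QR: 293 ≡ 1 mod 4, sign kept]
  = -(23/27)    [293 ≡ 23 mod 27]
  = (27/23)    [QR: both ≡ 3 mod 4, sign flips]
  = (4/23)    [27 ≡ 4 mod 23]
  = (1/23)    [23 ≡ 7 mod 8 ⇒ (2/23)^2 = +1]
  = 1    [(1/23) = 1]
Product: (1)·(1) = 1.

1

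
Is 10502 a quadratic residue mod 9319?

no

(10502/9319)
  = (1183/9319)    [10502 ≡ 1183 mod 9319]
  = -(9319/1183)    [QR: both ≡ 3 mod 4, sign flips]
  = -(1038/1183)    [9319 ≡ 1038 mod 1183]
  = -(519/1183)    [1183 ≡ 7 mod 8 ⇒ (2/1183) = +1]
  = (1183/519)    [QR: both ≡ 3 mod 4, sign flips]
  = (145/519)    [1183 ≡ 145 mod 519]
  = (519/145)    [QR: 145 ≡ 1 mod 4, sign kept]
  = (84/145)    [519 ≡ 84 mod 145]
  = (21/145)    [145 ≡ 1 mod 8 ⇒ (2/145)^2 = +1]
  = (145/21)    [QR: 21 ≡ 1 mod 4, sign kept]
  = (19/21)    [145 ≡ 19 mod 21]
  = (21/19)    [QR: 21 ≡ 1 mod 4, sign kept]
  = (2/19)    [21 ≡ 2 mod 19]
  = -(1/19)    [19 ≡ 3 mod 8 ⇒ (2/19) = -1]
  = -1    [(1/19) = 1]
(10502/9319) = -1, and 9319 is prime, so 10502 is not a quadratic residue mod 9319.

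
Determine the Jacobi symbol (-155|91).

Reduce the numerator: -155 ≡ 27 (mod 91), so (-155|91) = (27|91).
Both 27 ≡ 3 and 91 ≡ 3 (mod 4), so reciprocity gives (27|91) = -(91|27). Reduce: 91 ≡ 10 (mod 27). Now have -(10|27).
Factor out 2: 10 = 2·5. Since 27 ≡ 3 (mod 8), (2|27) = -1. Now have (5|27).
5 ≡ 1 (mod 4), so quadratic reciprocity gives (5|27) = (27|5). Reduce: 27 ≡ 2 (mod 5). Now have (2|5).
Factor out 2: 2 = 2. Since 5 ≡ 5 (mod 8), (2|5) = -1. Now have -(1|5).
(1|5) = 1. Collecting the sign factors: -1.

-1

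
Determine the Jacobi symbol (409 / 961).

1

409 ≡ 1 (mod 4), so quadratic reciprocity gives (409 / 961) = (961 / 409). Reduce: 961 ≡ 143 (mod 409). Now have (143 / 409).
409 ≡ 1 (mod 4), so quadratic reciprocity gives (143 / 409) = (409 / 143). Reduce: 409 ≡ 123 (mod 143). Now have (123 / 143).
Both 123 ≡ 3 and 143 ≡ 3 (mod 4), so reciprocity gives (123 / 143) = -(143 / 123). Reduce: 143 ≡ 20 (mod 123). Now have -(20 / 123).
Factor out 2: 20 = 2^2·5. Since 123 ≡ 3 (mod 8), (2 / 123) = -1, and (2 / 123)^2 = +1. Now have -(5 / 123).
5 ≡ 1 (mod 4), so quadratic reciprocity gives (5 / 123) = (123 / 5). Reduce: 123 ≡ 3 (mod 5). Now have -(3 / 5).
5 ≡ 1 (mod 4), so quadratic reciprocity gives (3 / 5) = (5 / 3). Reduce: 5 ≡ 2 (mod 3). Now have -(2 / 3).
Factor out 2: 2 = 2. Since 3 ≡ 3 (mod 8), (2 / 3) = -1. Now have (1 / 3).
(1 / 3) = 1. Collecting the sign factors: 1.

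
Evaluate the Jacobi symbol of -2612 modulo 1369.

Reduce the numerator: -2612 ≡ 126 (mod 1369), so (-2612/1369) = (126/1369).
Factor out 2: 126 = 2·63. Since 1369 ≡ 1 (mod 8), (2/1369) = +1. Now have (63/1369).
1369 ≡ 1 (mod 4), so quadratic reciprocity gives (63/1369) = (1369/63). Reduce: 1369 ≡ 46 (mod 63). Now have (46/63).
Factor out 2: 46 = 2·23. Since 63 ≡ 7 (mod 8), (2/63) = +1. Now have (23/63).
Both 23 ≡ 3 and 63 ≡ 3 (mod 4), so reciprocity gives (23/63) = -(63/23). Reduce: 63 ≡ 17 (mod 23). Now have -(17/23).
17 ≡ 1 (mod 4), so quadratic reciprocity gives (17/23) = (23/17). Reduce: 23 ≡ 6 (mod 17). Now have -(6/17).
Factor out 2: 6 = 2·3. Since 17 ≡ 1 (mod 8), (2/17) = +1. Now have -(3/17).
17 ≡ 1 (mod 4), so quadratic reciprocity gives (3/17) = (17/3). Reduce: 17 ≡ 2 (mod 3). Now have -(2/3).
Factor out 2: 2 = 2. Since 3 ≡ 3 (mod 8), (2/3) = -1. Now have (1/3).
(1/3) = 1. Collecting the sign factors: 1.

1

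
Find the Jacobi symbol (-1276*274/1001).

By multiplicativity, (-1276·274/1001) = (-1276/1001)·(274/1001).
First factor (-1276/1001):
(-1276/1001)
  = (1276/1001)    [1001 ≡ 1 mod 4 ⇒ (-1/1001) = +1]
  = (275/1001)    [1276 ≡ 275 mod 1001]
  = (1001/275)    [QR: 1001 ≡ 1 mod 4, sign kept]
  = (176/275)    [1001 ≡ 176 mod 275]
  = (11/275)    [275 ≡ 3 mod 8 ⇒ (2/275)^4 = +1]
  = -(275/11)    [QR: both ≡ 3 mod 4, sign flips]
  = -(0/11)    [275 ≡ 0 mod 11]
  = 0    [numerator 0, gcd > 1]
Second factor (274/1001):
(274/1001)
  = (137/1001)    [1001 ≡ 1 mod 8 ⇒ (2/1001) = +1]
  = (1001/137)    [QR: 137 ≡ 1 mod 4, sign kept]
  = (42/137)    [1001 ≡ 42 mod 137]
  = (21/137)    [137 ≡ 1 mod 8 ⇒ (2/137) = +1]
  = (137/21)    [QR: 21 ≡ 1 mod 4, sign kept]
  = (11/21)    [137 ≡ 11 mod 21]
  = (21/11)    [QR: 21 ≡ 1 mod 4, sign kept]
  = (10/11)    [21 ≡ 10 mod 11]
  = -(5/11)    [11 ≡ 3 mod 8 ⇒ (2/11) = -1]
  = -(11/5)    [QR: 5 ≡ 1 mod 4, sign kept]
  = -(1/5)    [11 ≡ 1 mod 5]
  = -1    [(1/5) = 1]
Product: (0)·(-1) = 0.

0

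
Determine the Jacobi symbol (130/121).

1

Reduce the numerator: 130 ≡ 9 (mod 121), so (130/121) = (9/121).
9 ≡ 1 (mod 4), so quadratic reciprocity gives (9/121) = (121/9). Reduce: 121 ≡ 4 (mod 9). Now have (4/9).
Factor out 2: 4 = 2^2. Since 9 ≡ 1 (mod 8), (2/9) = +1, and (2/9)^2 = +1. Now have (1/9).
(1/9) = 1. Collecting the sign factors: 1.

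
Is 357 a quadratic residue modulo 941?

357 ≡ 1 (mod 4), so quadratic reciprocity gives (357|941) = (941|357). Reduce: 941 ≡ 227 (mod 357). Now have (227|357).
357 ≡ 1 (mod 4), so quadratic reciprocity gives (227|357) = (357|227). Reduce: 357 ≡ 130 (mod 227). Now have (130|227).
Factor out 2: 130 = 2·65. Since 227 ≡ 3 (mod 8), (2|227) = -1. Now have -(65|227).
65 ≡ 1 (mod 4), so quadratic reciprocity gives (65|227) = (227|65). Reduce: 227 ≡ 32 (mod 65). Now have -(32|65).
Factor out 2: 32 = 2^5. Since 65 ≡ 1 (mod 8), (2|65) = +1, and (2|65)^5 = +1. Now have -(1|65).
(1|65) = 1. Collecting the sign factors: -1.
The Legendre symbol is -1, so x^2 ≡ 357 (mod 941) has no solution.

no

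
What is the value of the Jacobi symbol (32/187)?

-1

Factor out 2: 32 = 2^5. Since 187 ≡ 3 (mod 8), (2/187) = -1, and (2/187)^5 = -1. Now have -(1/187).
(1/187) = 1. Collecting the sign factors: -1.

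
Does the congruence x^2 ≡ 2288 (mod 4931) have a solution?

Factor out 2: 2288 = 2^4·143. Since 4931 ≡ 3 (mod 8), (2/4931) = -1, and (2/4931)^4 = +1. Now have (143/4931).
Both 143 ≡ 3 and 4931 ≡ 3 (mod 4), so reciprocity gives (143/4931) = -(4931/143). Reduce: 4931 ≡ 69 (mod 143). Now have -(69/143).
69 ≡ 1 (mod 4), so quadratic reciprocity gives (69/143) = (143/69). Reduce: 143 ≡ 5 (mod 69). Now have -(5/69).
5 ≡ 1 (mod 4), so quadratic reciprocity gives (5/69) = (69/5). Reduce: 69 ≡ 4 (mod 5). Now have -(4/5).
Factor out 2: 4 = 2^2. Since 5 ≡ 5 (mod 8), (2/5) = -1, and (2/5)^2 = +1. Now have -(1/5).
(1/5) = 1. Collecting the sign factors: -1.
The Legendre symbol is -1, so x^2 ≡ 2288 (mod 4931) has no solution.

no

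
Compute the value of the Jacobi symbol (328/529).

(328/529)
  = (41/529)    [529 ≡ 1 mod 8 ⇒ (2/529)^3 = +1]
  = (529/41)    [QR: 41 ≡ 1 mod 4, sign kept]
  = (37/41)    [529 ≡ 37 mod 41]
  = (41/37)    [QR: 37 ≡ 1 mod 4, sign kept]
  = (4/37)    [41 ≡ 4 mod 37]
  = (1/37)    [37 ≡ 5 mod 8 ⇒ (2/37)^2 = +1]
  = 1    [(1/37) = 1]

1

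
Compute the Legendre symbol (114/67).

(114/67)
  = (47/67)    [114 ≡ 47 mod 67]
  = -(67/47)    [QR: both ≡ 3 mod 4, sign flips]
  = -(20/47)    [67 ≡ 20 mod 47]
  = -(5/47)    [47 ≡ 7 mod 8 ⇒ (2/47)^2 = +1]
  = -(47/5)    [QR: 5 ≡ 1 mod 4, sign kept]
  = -(2/5)    [47 ≡ 2 mod 5]
  = (1/5)    [5 ≡ 5 mod 8 ⇒ (2/5) = -1]
  = 1    [(1/5) = 1]

1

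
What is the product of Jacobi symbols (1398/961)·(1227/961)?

1

By multiplicativity, (1398·1227/961) = (1398/961)·(1227/961).
First factor (1398/961):
(1398/961)
  = (437/961)    [1398 ≡ 437 mod 961]
  = (961/437)    [QR: 437 ≡ 1 mod 4, sign kept]
  = (87/437)    [961 ≡ 87 mod 437]
  = (437/87)    [QR: 437 ≡ 1 mod 4, sign kept]
  = (2/87)    [437 ≡ 2 mod 87]
  = (1/87)    [87 ≡ 7 mod 8 ⇒ (2/87) = +1]
  = 1    [(1/87) = 1]
Second factor (1227/961):
(1227/961)
  = (266/961)    [1227 ≡ 266 mod 961]
  = (133/961)    [961 ≡ 1 mod 8 ⇒ (2/961) = +1]
  = (961/133)    [QR: 133 ≡ 1 mod 4, sign kept]
  = (30/133)    [961 ≡ 30 mod 133]
  = -(15/133)    [133 ≡ 5 mod 8 ⇒ (2/133) = -1]
  = -(133/15)    [QR: 133 ≡ 1 mod 4, sign kept]
  = -(13/15)    [133 ≡ 13 mod 15]
  = -(15/13)    [QR: 13 ≡ 1 mod 4, sign kept]
  = -(2/13)    [15 ≡ 2 mod 13]
  = (1/13)    [13 ≡ 5 mod 8 ⇒ (2/13) = -1]
  = 1    [(1/13) = 1]
Product: (1)·(1) = 1.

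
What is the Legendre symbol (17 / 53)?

1

(17 / 53)
  = (53 / 17)    [QR: 17 ≡ 1 mod 4, sign kept]
  = (2 / 17)    [53 ≡ 2 mod 17]
  = (1 / 17)    [17 ≡ 1 mod 8 ⇒ (2 / 17) = +1]
  = 1    [(1 / 17) = 1]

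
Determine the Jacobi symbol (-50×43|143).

1

By multiplicativity, (-50·43|143) = (-50|143)·(43|143).
First factor (-50|143):
Pull out -1: (-50|143) = (-1|143)·(50|143). Since 143 ≡ 3 (mod 4), (-1|143) = -1. Now have -(50|143).
Factor out 2: 50 = 2·25. Since 143 ≡ 7 (mod 8), (2|143) = +1. Now have -(25|143).
25 ≡ 1 (mod 4), so quadratic reciprocity gives (25|143) = (143|25). Reduce: 143 ≡ 18 (mod 25). Now have -(18|25).
Factor out 2: 18 = 2·9. Since 25 ≡ 1 (mod 8), (2|25) = +1. Now have -(9|25).
9 ≡ 1 (mod 4), so quadratic reciprocity gives (9|25) = (25|9). Reduce: 25 ≡ 7 (mod 9). Now have -(7|9).
9 ≡ 1 (mod 4), so quadratic reciprocity gives (7|9) = (9|7). Reduce: 9 ≡ 2 (mod 7). Now have -(2|7).
Factor out 2: 2 = 2. Since 7 ≡ 7 (mod 8), (2|7) = +1. Now have -(1|7).
(1|7) = 1. Collecting the sign factors: -1.
Second factor (43|143):
Both 43 ≡ 3 and 143 ≡ 3 (mod 4), so reciprocity gives (43|143) = -(143|43). Reduce: 143 ≡ 14 (mod 43). Now have -(14|43).
Factor out 2: 14 = 2·7. Since 43 ≡ 3 (mod 8), (2|43) = -1. Now have (7|43).
Both 7 ≡ 3 and 43 ≡ 3 (mod 4), so reciprocity gives (7|43) = -(43|7). Reduce: 43 ≡ 1 (mod 7). Now have -(1|7).
(1|7) = 1. Collecting the sign factors: -1.
Product: (-1)·(-1) = 1.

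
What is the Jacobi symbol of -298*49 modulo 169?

By multiplicativity, (-298·49/169) = (-298/169)·(49/169).
First factor (-298/169):
Reduce the numerator: -298 ≡ 40 (mod 169), so (-298/169) = (40/169).
Factor out 2: 40 = 2^3·5. Since 169 ≡ 1 (mod 8), (2/169) = +1, and (2/169)^3 = +1. Now have (5/169).
5 ≡ 1 (mod 4), so quadratic reciprocity gives (5/169) = (169/5). Reduce: 169 ≡ 4 (mod 5). Now have (4/5).
Factor out 2: 4 = 2^2. Since 5 ≡ 5 (mod 8), (2/5) = -1, and (2/5)^2 = +1. Now have (1/5).
(1/5) = 1. Collecting the sign factors: 1.
Second factor (49/169):
49 ≡ 1 (mod 4), so quadratic reciprocity gives (49/169) = (169/49). Reduce: 169 ≡ 22 (mod 49). Now have (22/49).
Factor out 2: 22 = 2·11. Since 49 ≡ 1 (mod 8), (2/49) = +1. Now have (11/49).
49 ≡ 1 (mod 4), so quadratic reciprocity gives (11/49) = (49/11). Reduce: 49 ≡ 5 (mod 11). Now have (5/11).
5 ≡ 1 (mod 4), so quadratic reciprocity gives (5/11) = (11/5). Reduce: 11 ≡ 1 (mod 5). Now have (1/5).
(1/5) = 1. Collecting the sign factors: 1.
Product: (1)·(1) = 1.

1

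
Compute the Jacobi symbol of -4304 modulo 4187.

-1

Reduce the numerator: -4304 ≡ 4070 (mod 4187), so (-4304/4187) = (4070/4187).
Factor out 2: 4070 = 2·2035. Since 4187 ≡ 3 (mod 8), (2/4187) = -1. Now have -(2035/4187).
Both 2035 ≡ 3 and 4187 ≡ 3 (mod 4), so reciprocity gives (2035/4187) = -(4187/2035). Reduce: 4187 ≡ 117 (mod 2035). Now have (117/2035).
117 ≡ 1 (mod 4), so quadratic reciprocity gives (117/2035) = (2035/117). Reduce: 2035 ≡ 46 (mod 117). Now have (46/117).
Factor out 2: 46 = 2·23. Since 117 ≡ 5 (mod 8), (2/117) = -1. Now have -(23/117).
117 ≡ 1 (mod 4), so quadratic reciprocity gives (23/117) = (117/23). Reduce: 117 ≡ 2 (mod 23). Now have -(2/23).
Factor out 2: 2 = 2. Since 23 ≡ 7 (mod 8), (2/23) = +1. Now have -(1/23).
(1/23) = 1. Collecting the sign factors: -1.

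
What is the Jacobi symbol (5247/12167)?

1

(5247/12167)
  = -(12167/5247)    [QR: both ≡ 3 mod 4, sign flips]
  = -(1673/5247)    [12167 ≡ 1673 mod 5247]
  = -(5247/1673)    [QR: 1673 ≡ 1 mod 4, sign kept]
  = -(228/1673)    [5247 ≡ 228 mod 1673]
  = -(57/1673)    [1673 ≡ 1 mod 8 ⇒ (2/1673)^2 = +1]
  = -(1673/57)    [QR: 57 ≡ 1 mod 4, sign kept]
  = -(20/57)    [1673 ≡ 20 mod 57]
  = -(5/57)    [57 ≡ 1 mod 8 ⇒ (2/57)^2 = +1]
  = -(57/5)    [QR: 5 ≡ 1 mod 4, sign kept]
  = -(2/5)    [57 ≡ 2 mod 5]
  = (1/5)    [5 ≡ 5 mod 8 ⇒ (2/5) = -1]
  = 1    [(1/5) = 1]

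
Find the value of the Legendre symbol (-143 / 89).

(-143 / 89)
  = (35 / 89)    [-143 ≡ 35 mod 89]
  = (89 / 35)    [QR: 89 ≡ 1 mod 4, sign kept]
  = (19 / 35)    [89 ≡ 19 mod 35]
  = -(35 / 19)    [QR: both ≡ 3 mod 4, sign flips]
  = -(16 / 19)    [35 ≡ 16 mod 19]
  = -(1 / 19)    [19 ≡ 3 mod 8 ⇒ (2 / 19)^4 = +1]
  = -1    [(1 / 19) = 1]

-1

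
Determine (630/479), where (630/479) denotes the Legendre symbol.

1

Reduce the numerator: 630 ≡ 151 (mod 479), so (630/479) = (151/479).
Both 151 ≡ 3 and 479 ≡ 3 (mod 4), so reciprocity gives (151/479) = -(479/151). Reduce: 479 ≡ 26 (mod 151). Now have -(26/151).
Factor out 2: 26 = 2·13. Since 151 ≡ 7 (mod 8), (2/151) = +1. Now have -(13/151).
13 ≡ 1 (mod 4), so quadratic reciprocity gives (13/151) = (151/13). Reduce: 151 ≡ 8 (mod 13). Now have -(8/13).
Factor out 2: 8 = 2^3. Since 13 ≡ 5 (mod 8), (2/13) = -1, and (2/13)^3 = -1. Now have (1/13).
(1/13) = 1. Collecting the sign factors: 1.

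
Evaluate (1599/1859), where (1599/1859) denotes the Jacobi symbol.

0

(1599/1859)
  = -(1859/1599)    [QR: both ≡ 3 mod 4, sign flips]
  = -(260/1599)    [1859 ≡ 260 mod 1599]
  = -(65/1599)    [1599 ≡ 7 mod 8 ⇒ (2/1599)^2 = +1]
  = -(1599/65)    [QR: 65 ≡ 1 mod 4, sign kept]
  = -(39/65)    [1599 ≡ 39 mod 65]
  = -(65/39)    [QR: 65 ≡ 1 mod 4, sign kept]
  = -(26/39)    [65 ≡ 26 mod 39]
  = -(13/39)    [39 ≡ 7 mod 8 ⇒ (2/39) = +1]
  = -(39/13)    [QR: 13 ≡ 1 mod 4, sign kept]
  = -(0/13)    [39 ≡ 0 mod 13]
  = 0    [numerator 0, gcd > 1]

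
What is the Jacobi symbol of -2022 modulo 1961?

1

(-2022|1961)
  = (1900|1961)    [-2022 ≡ 1900 mod 1961]
  = (475|1961)    [1961 ≡ 1 mod 8 ⇒ (2|1961)^2 = +1]
  = (1961|475)    [QR: 1961 ≡ 1 mod 4, sign kept]
  = (61|475)    [1961 ≡ 61 mod 475]
  = (475|61)    [QR: 61 ≡ 1 mod 4, sign kept]
  = (48|61)    [475 ≡ 48 mod 61]
  = (3|61)    [61 ≡ 5 mod 8 ⇒ (2|61)^4 = +1]
  = (61|3)    [QR: 61 ≡ 1 mod 4, sign kept]
  = (1|3)    [61 ≡ 1 mod 3]
  = 1    [(1|3) = 1]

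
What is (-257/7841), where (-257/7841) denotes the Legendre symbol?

(-257/7841)
  = (257/7841)    [7841 ≡ 1 mod 4 ⇒ (-1/7841) = +1]
  = (7841/257)    [QR: 257 ≡ 1 mod 4, sign kept]
  = (131/257)    [7841 ≡ 131 mod 257]
  = (257/131)    [QR: 257 ≡ 1 mod 4, sign kept]
  = (126/131)    [257 ≡ 126 mod 131]
  = -(63/131)    [131 ≡ 3 mod 8 ⇒ (2/131) = -1]
  = (131/63)    [QR: both ≡ 3 mod 4, sign flips]
  = (5/63)    [131 ≡ 5 mod 63]
  = (63/5)    [QR: 5 ≡ 1 mod 4, sign kept]
  = (3/5)    [63 ≡ 3 mod 5]
  = (5/3)    [QR: 5 ≡ 1 mod 4, sign kept]
  = (2/3)    [5 ≡ 2 mod 3]
  = -(1/3)    [3 ≡ 3 mod 8 ⇒ (2/3) = -1]
  = -1    [(1/3) = 1]

-1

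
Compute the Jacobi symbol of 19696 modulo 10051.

Reduce the numerator: 19696 ≡ 9645 (mod 10051), so (19696|10051) = (9645|10051).
9645 ≡ 1 (mod 4), so quadratic reciprocity gives (9645|10051) = (10051|9645). Reduce: 10051 ≡ 406 (mod 9645). Now have (406|9645).
Factor out 2: 406 = 2·203. Since 9645 ≡ 5 (mod 8), (2|9645) = -1. Now have -(203|9645).
9645 ≡ 1 (mod 4), so quadratic reciprocity gives (203|9645) = (9645|203). Reduce: 9645 ≡ 104 (mod 203). Now have -(104|203).
Factor out 2: 104 = 2^3·13. Since 203 ≡ 3 (mod 8), (2|203) = -1, and (2|203)^3 = -1. Now have (13|203).
13 ≡ 1 (mod 4), so quadratic reciprocity gives (13|203) = (203|13). Reduce: 203 ≡ 8 (mod 13). Now have (8|13).
Factor out 2: 8 = 2^3. Since 13 ≡ 5 (mod 8), (2|13) = -1, and (2|13)^3 = -1. Now have -(1|13).
(1|13) = 1. Collecting the sign factors: -1.

-1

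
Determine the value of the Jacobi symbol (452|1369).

(452|1369)
  = (113|1369)    [1369 ≡ 1 mod 8 ⇒ (2|1369)^2 = +1]
  = (1369|113)    [QR: 113 ≡ 1 mod 4, sign kept]
  = (13|113)    [1369 ≡ 13 mod 113]
  = (113|13)    [QR: 13 ≡ 1 mod 4, sign kept]
  = (9|13)    [113 ≡ 9 mod 13]
  = (13|9)    [QR: 9 ≡ 1 mod 4, sign kept]
  = (4|9)    [13 ≡ 4 mod 9]
  = (1|9)    [9 ≡ 1 mod 8 ⇒ (2|9)^2 = +1]
  = 1    [(1|9) = 1]

1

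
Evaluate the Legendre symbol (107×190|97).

-1

By multiplicativity, (107·190|97) = (107|97)·(190|97).
First factor (107|97):
(107|97)
  = (10|97)    [107 ≡ 10 mod 97]
  = (5|97)    [97 ≡ 1 mod 8 ⇒ (2|97) = +1]
  = (97|5)    [QR: 5 ≡ 1 mod 4, sign kept]
  = (2|5)    [97 ≡ 2 mod 5]
  = -(1|5)    [5 ≡ 5 mod 8 ⇒ (2|5) = -1]
  = -1    [(1|5) = 1]
Second factor (190|97):
(190|97)
  = (93|97)    [190 ≡ 93 mod 97]
  = (97|93)    [QR: 93 ≡ 1 mod 4, sign kept]
  = (4|93)    [97 ≡ 4 mod 93]
  = (1|93)    [93 ≡ 5 mod 8 ⇒ (2|93)^2 = +1]
  = 1    [(1|93) = 1]
Product: (-1)·(1) = -1.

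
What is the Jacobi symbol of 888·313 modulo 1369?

By multiplicativity, (888·313|1369) = (888|1369)·(313|1369).
First factor (888|1369):
(888|1369)
  = (111|1369)    [1369 ≡ 1 mod 8 ⇒ (2|1369)^3 = +1]
  = (1369|111)    [QR: 1369 ≡ 1 mod 4, sign kept]
  = (37|111)    [1369 ≡ 37 mod 111]
  = (111|37)    [QR: 37 ≡ 1 mod 4, sign kept]
  = (0|37)    [111 ≡ 0 mod 37]
  = 0    [numerator 0, gcd > 1]
Second factor (313|1369):
(313|1369)
  = (1369|313)    [QR: 313 ≡ 1 mod 4, sign kept]
  = (117|313)    [1369 ≡ 117 mod 313]
  = (313|117)    [QR: 117 ≡ 1 mod 4, sign kept]
  = (79|117)    [313 ≡ 79 mod 117]
  = (117|79)    [QR: 117 ≡ 1 mod 4, sign kept]
  = (38|79)    [117 ≡ 38 mod 79]
  = (19|79)    [79 ≡ 7 mod 8 ⇒ (2|79) = +1]
  = -(79|19)    [QR: both ≡ 3 mod 4, sign flips]
  = -(3|19)    [79 ≡ 3 mod 19]
  = (19|3)    [QR: both ≡ 3 mod 4, sign flips]
  = (1|3)    [19 ≡ 1 mod 3]
  = 1    [(1|3) = 1]
Product: (0)·(1) = 0.

0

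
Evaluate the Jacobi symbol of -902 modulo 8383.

Reduce the numerator: -902 ≡ 7481 (mod 8383), so (-902|8383) = (7481|8383).
7481 ≡ 1 (mod 4), so quadratic reciprocity gives (7481|8383) = (8383|7481). Reduce: 8383 ≡ 902 (mod 7481). Now have (902|7481).
Factor out 2: 902 = 2·451. Since 7481 ≡ 1 (mod 8), (2|7481) = +1. Now have (451|7481).
7481 ≡ 1 (mod 4), so quadratic reciprocity gives (451|7481) = (7481|451). Reduce: 7481 ≡ 265 (mod 451). Now have (265|451).
265 ≡ 1 (mod 4), so quadratic reciprocity gives (265|451) = (451|265). Reduce: 451 ≡ 186 (mod 265). Now have (186|265).
Factor out 2: 186 = 2·93. Since 265 ≡ 1 (mod 8), (2|265) = +1. Now have (93|265).
93 ≡ 1 (mod 4), so quadratic reciprocity gives (93|265) = (265|93). Reduce: 265 ≡ 79 (mod 93). Now have (79|93).
93 ≡ 1 (mod 4), so quadratic reciprocity gives (79|93) = (93|79). Reduce: 93 ≡ 14 (mod 79). Now have (14|79).
Factor out 2: 14 = 2·7. Since 79 ≡ 7 (mod 8), (2|79) = +1. Now have (7|79).
Both 7 ≡ 3 and 79 ≡ 3 (mod 4), so reciprocity gives (7|79) = -(79|7). Reduce: 79 ≡ 2 (mod 7). Now have -(2|7).
Factor out 2: 2 = 2. Since 7 ≡ 7 (mod 8), (2|7) = +1. Now have -(1|7).
(1|7) = 1. Collecting the sign factors: -1.

-1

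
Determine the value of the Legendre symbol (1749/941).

Reduce the numerator: 1749 ≡ 808 (mod 941), so (1749/941) = (808/941).
Factor out 2: 808 = 2^3·101. Since 941 ≡ 5 (mod 8), (2/941) = -1, and (2/941)^3 = -1. Now have -(101/941).
101 ≡ 1 (mod 4), so quadratic reciprocity gives (101/941) = (941/101). Reduce: 941 ≡ 32 (mod 101). Now have -(32/101).
Factor out 2: 32 = 2^5. Since 101 ≡ 5 (mod 8), (2/101) = -1, and (2/101)^5 = -1. Now have (1/101).
(1/101) = 1. Collecting the sign factors: 1.

1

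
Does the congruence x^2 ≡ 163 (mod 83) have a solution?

Reduce the numerator: 163 ≡ 80 (mod 83), so (163/83) = (80/83).
Factor out 2: 80 = 2^4·5. Since 83 ≡ 3 (mod 8), (2/83) = -1, and (2/83)^4 = +1. Now have (5/83).
5 ≡ 1 (mod 4), so quadratic reciprocity gives (5/83) = (83/5). Reduce: 83 ≡ 3 (mod 5). Now have (3/5).
5 ≡ 1 (mod 4), so quadratic reciprocity gives (3/5) = (5/3). Reduce: 5 ≡ 2 (mod 3). Now have (2/3).
Factor out 2: 2 = 2. Since 3 ≡ 3 (mod 8), (2/3) = -1. Now have -(1/3).
(1/3) = 1. Collecting the sign factors: -1.
The Legendre symbol is -1, so x^2 ≡ 163 (mod 83) has no solution.

no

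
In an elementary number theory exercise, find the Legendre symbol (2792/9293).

-1

Factor out 2: 2792 = 2^3·349. Since 9293 ≡ 5 (mod 8), (2/9293) = -1, and (2/9293)^3 = -1. Now have -(349/9293).
349 ≡ 1 (mod 4), so quadratic reciprocity gives (349/9293) = (9293/349). Reduce: 9293 ≡ 219 (mod 349). Now have -(219/349).
349 ≡ 1 (mod 4), so quadratic reciprocity gives (219/349) = (349/219). Reduce: 349 ≡ 130 (mod 219). Now have -(130/219).
Factor out 2: 130 = 2·65. Since 219 ≡ 3 (mod 8), (2/219) = -1. Now have (65/219).
65 ≡ 1 (mod 4), so quadratic reciprocity gives (65/219) = (219/65). Reduce: 219 ≡ 24 (mod 65). Now have (24/65).
Factor out 2: 24 = 2^3·3. Since 65 ≡ 1 (mod 8), (2/65) = +1, and (2/65)^3 = +1. Now have (3/65).
65 ≡ 1 (mod 4), so quadratic reciprocity gives (3/65) = (65/3). Reduce: 65 ≡ 2 (mod 3). Now have (2/3).
Factor out 2: 2 = 2. Since 3 ≡ 3 (mod 8), (2/3) = -1. Now have -(1/3).
(1/3) = 1. Collecting the sign factors: -1.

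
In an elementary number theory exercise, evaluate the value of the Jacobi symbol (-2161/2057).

1

Reduce the numerator: -2161 ≡ 1953 (mod 2057), so (-2161/2057) = (1953/2057).
1953 ≡ 1 (mod 4), so quadratic reciprocity gives (1953/2057) = (2057/1953). Reduce: 2057 ≡ 104 (mod 1953). Now have (104/1953).
Factor out 2: 104 = 2^3·13. Since 1953 ≡ 1 (mod 8), (2/1953) = +1, and (2/1953)^3 = +1. Now have (13/1953).
13 ≡ 1 (mod 4), so quadratic reciprocity gives (13/1953) = (1953/13). Reduce: 1953 ≡ 3 (mod 13). Now have (3/13).
13 ≡ 1 (mod 4), so quadratic reciprocity gives (3/13) = (13/3). Reduce: 13 ≡ 1 (mod 3). Now have (1/3).
(1/3) = 1. Collecting the sign factors: 1.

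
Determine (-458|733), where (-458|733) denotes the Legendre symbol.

-1

Pull out -1: (-458|733) = (-1|733)·(458|733). Since 733 ≡ 1 (mod 4), (-1|733) = +1. Now have (458|733).
Factor out 2: 458 = 2·229. Since 733 ≡ 5 (mod 8), (2|733) = -1. Now have -(229|733).
229 ≡ 1 (mod 4), so quadratic reciprocity gives (229|733) = (733|229). Reduce: 733 ≡ 46 (mod 229). Now have -(46|229).
Factor out 2: 46 = 2·23. Since 229 ≡ 5 (mod 8), (2|229) = -1. Now have (23|229).
229 ≡ 1 (mod 4), so quadratic reciprocity gives (23|229) = (229|23). Reduce: 229 ≡ 22 (mod 23). Now have (22|23).
Factor out 2: 22 = 2·11. Since 23 ≡ 7 (mod 8), (2|23) = +1. Now have (11|23).
Both 11 ≡ 3 and 23 ≡ 3 (mod 4), so reciprocity gives (11|23) = -(23|11). Reduce: 23 ≡ 1 (mod 11). Now have -(1|11).
(1|11) = 1. Collecting the sign factors: -1.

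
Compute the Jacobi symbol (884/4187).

-1

Factor out 2: 884 = 2^2·221. Since 4187 ≡ 3 (mod 8), (2/4187) = -1, and (2/4187)^2 = +1. Now have (221/4187).
221 ≡ 1 (mod 4), so quadratic reciprocity gives (221/4187) = (4187/221). Reduce: 4187 ≡ 209 (mod 221). Now have (209/221).
209 ≡ 1 (mod 4), so quadratic reciprocity gives (209/221) = (221/209). Reduce: 221 ≡ 12 (mod 209). Now have (12/209).
Factor out 2: 12 = 2^2·3. Since 209 ≡ 1 (mod 8), (2/209) = +1, and (2/209)^2 = +1. Now have (3/209).
209 ≡ 1 (mod 4), so quadratic reciprocity gives (3/209) = (209/3). Reduce: 209 ≡ 2 (mod 3). Now have (2/3).
Factor out 2: 2 = 2. Since 3 ≡ 3 (mod 8), (2/3) = -1. Now have -(1/3).
(1/3) = 1. Collecting the sign factors: -1.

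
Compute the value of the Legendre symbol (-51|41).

(-51|41)
  = (31|41)    [-51 ≡ 31 mod 41]
  = (41|31)    [QR: 41 ≡ 1 mod 4, sign kept]
  = (10|31)    [41 ≡ 10 mod 31]
  = (5|31)    [31 ≡ 7 mod 8 ⇒ (2|31) = +1]
  = (31|5)    [QR: 5 ≡ 1 mod 4, sign kept]
  = (1|5)    [31 ≡ 1 mod 5]
  = 1    [(1|5) = 1]

1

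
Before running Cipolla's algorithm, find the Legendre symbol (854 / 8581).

1

Factor out 2: 854 = 2·427. Since 8581 ≡ 5 (mod 8), (2 / 8581) = -1. Now have -(427 / 8581).
8581 ≡ 1 (mod 4), so quadratic reciprocity gives (427 / 8581) = (8581 / 427). Reduce: 8581 ≡ 41 (mod 427). Now have -(41 / 427).
41 ≡ 1 (mod 4), so quadratic reciprocity gives (41 / 427) = (427 / 41). Reduce: 427 ≡ 17 (mod 41). Now have -(17 / 41).
17 ≡ 1 (mod 4), so quadratic reciprocity gives (17 / 41) = (41 / 17). Reduce: 41 ≡ 7 (mod 17). Now have -(7 / 17).
17 ≡ 1 (mod 4), so quadratic reciprocity gives (7 / 17) = (17 / 7). Reduce: 17 ≡ 3 (mod 7). Now have -(3 / 7).
Both 3 ≡ 3 and 7 ≡ 3 (mod 4), so reciprocity gives (3 / 7) = -(7 / 3). Reduce: 7 ≡ 1 (mod 3). Now have (1 / 3).
(1 / 3) = 1. Collecting the sign factors: 1.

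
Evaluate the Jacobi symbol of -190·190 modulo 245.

By multiplicativity, (-190·190|245) = (-190|245)·(190|245).
First factor (-190|245):
(-190|245)
  = (190|245)    [245 ≡ 1 mod 4 ⇒ (-1|245) = +1]
  = -(95|245)    [245 ≡ 5 mod 8 ⇒ (2|245) = -1]
  = -(245|95)    [QR: 245 ≡ 1 mod 4, sign kept]
  = -(55|95)    [245 ≡ 55 mod 95]
  = (95|55)    [QR: both ≡ 3 mod 4, sign flips]
  = (40|55)    [95 ≡ 40 mod 55]
  = (5|55)    [55 ≡ 7 mod 8 ⇒ (2|55)^3 = +1]
  = (55|5)    [QR: 5 ≡ 1 mod 4, sign kept]
  = (0|5)    [55 ≡ 0 mod 5]
  = 0    [numerator 0, gcd > 1]
Second factor (190|245):
(190|245)
  = -(95|245)    [245 ≡ 5 mod 8 ⇒ (2|245) = -1]
  = -(245|95)    [QR: 245 ≡ 1 mod 4, sign kept]
  = -(55|95)    [245 ≡ 55 mod 95]
  = (95|55)    [QR: both ≡ 3 mod 4, sign flips]
  = (40|55)    [95 ≡ 40 mod 55]
  = (5|55)    [55 ≡ 7 mod 8 ⇒ (2|55)^3 = +1]
  = (55|5)    [QR: 5 ≡ 1 mod 4, sign kept]
  = (0|5)    [55 ≡ 0 mod 5]
  = 0    [numerator 0, gcd > 1]
Product: (0)·(0) = 0.

0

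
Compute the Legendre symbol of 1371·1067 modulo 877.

1

By multiplicativity, (1371·1067/877) = (1371/877)·(1067/877).
First factor (1371/877):
(1371/877)
  = (494/877)    [1371 ≡ 494 mod 877]
  = -(247/877)    [877 ≡ 5 mod 8 ⇒ (2/877) = -1]
  = -(877/247)    [QR: 877 ≡ 1 mod 4, sign kept]
  = -(136/247)    [877 ≡ 136 mod 247]
  = -(17/247)    [247 ≡ 7 mod 8 ⇒ (2/247)^3 = +1]
  = -(247/17)    [QR: 17 ≡ 1 mod 4, sign kept]
  = -(9/17)    [247 ≡ 9 mod 17]
  = -(17/9)    [QR: 9 ≡ 1 mod 4, sign kept]
  = -(8/9)    [17 ≡ 8 mod 9]
  = -(1/9)    [9 ≡ 1 mod 8 ⇒ (2/9)^3 = +1]
  = -1    [(1/9) = 1]
Second factor (1067/877):
(1067/877)
  = (190/877)    [1067 ≡ 190 mod 877]
  = -(95/877)    [877 ≡ 5 mod 8 ⇒ (2/877) = -1]
  = -(877/95)    [QR: 877 ≡ 1 mod 4, sign kept]
  = -(22/95)    [877 ≡ 22 mod 95]
  = -(11/95)    [95 ≡ 7 mod 8 ⇒ (2/95) = +1]
  = (95/11)    [QR: both ≡ 3 mod 4, sign flips]
  = (7/11)    [95 ≡ 7 mod 11]
  = -(11/7)    [QR: both ≡ 3 mod 4, sign flips]
  = -(4/7)    [11 ≡ 4 mod 7]
  = -(1/7)    [7 ≡ 7 mod 8 ⇒ (2/7)^2 = +1]
  = -1    [(1/7) = 1]
Product: (-1)·(-1) = 1.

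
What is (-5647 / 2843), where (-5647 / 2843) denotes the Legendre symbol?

(-5647 / 2843)
  = (39 / 2843)    [-5647 ≡ 39 mod 2843]
  = -(2843 / 39)    [QR: both ≡ 3 mod 4, sign flips]
  = -(35 / 39)    [2843 ≡ 35 mod 39]
  = (39 / 35)    [QR: both ≡ 3 mod 4, sign flips]
  = (4 / 35)    [39 ≡ 4 mod 35]
  = (1 / 35)    [35 ≡ 3 mod 8 ⇒ (2 / 35)^2 = +1]
  = 1    [(1 / 35) = 1]

1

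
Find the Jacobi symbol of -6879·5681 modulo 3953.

1

By multiplicativity, (-6879·5681/3953) = (-6879/3953)·(5681/3953).
First factor (-6879/3953):
(-6879/3953)
  = (6879/3953)    [3953 ≡ 1 mod 4 ⇒ (-1/3953) = +1]
  = (2926/3953)    [6879 ≡ 2926 mod 3953]
  = (1463/3953)    [3953 ≡ 1 mod 8 ⇒ (2/3953) = +1]
  = (3953/1463)    [QR: 3953 ≡ 1 mod 4, sign kept]
  = (1027/1463)    [3953 ≡ 1027 mod 1463]
  = -(1463/1027)    [QR: both ≡ 3 mod 4, sign flips]
  = -(436/1027)    [1463 ≡ 436 mod 1027]
  = -(109/1027)    [1027 ≡ 3 mod 8 ⇒ (2/1027)^2 = +1]
  = -(1027/109)    [QR: 109 ≡ 1 mod 4, sign kept]
  = -(46/109)    [1027 ≡ 46 mod 109]
  = (23/109)    [109 ≡ 5 mod 8 ⇒ (2/109) = -1]
  = (109/23)    [QR: 109 ≡ 1 mod 4, sign kept]
  = (17/23)    [109 ≡ 17 mod 23]
  = (23/17)    [QR: 17 ≡ 1 mod 4, sign kept]
  = (6/17)    [23 ≡ 6 mod 17]
  = (3/17)    [17 ≡ 1 mod 8 ⇒ (2/17) = +1]
  = (17/3)    [QR: 17 ≡ 1 mod 4, sign kept]
  = (2/3)    [17 ≡ 2 mod 3]
  = -(1/3)    [3 ≡ 3 mod 8 ⇒ (2/3) = -1]
  = -1    [(1/3) = 1]
Second factor (5681/3953):
(5681/3953)
  = (1728/3953)    [5681 ≡ 1728 mod 3953]
  = (27/3953)    [3953 ≡ 1 mod 8 ⇒ (2/3953)^6 = +1]
  = (3953/27)    [QR: 3953 ≡ 1 mod 4, sign kept]
  = (11/27)    [3953 ≡ 11 mod 27]
  = -(27/11)    [QR: both ≡ 3 mod 4, sign flips]
  = -(5/11)    [27 ≡ 5 mod 11]
  = -(11/5)    [QR: 5 ≡ 1 mod 4, sign kept]
  = -(1/5)    [11 ≡ 1 mod 5]
  = -1    [(1/5) = 1]
Product: (-1)·(-1) = 1.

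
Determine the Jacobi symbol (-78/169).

(-78/169)
  = (91/169)    [-78 ≡ 91 mod 169]
  = (169/91)    [QR: 169 ≡ 1 mod 4, sign kept]
  = (78/91)    [169 ≡ 78 mod 91]
  = -(39/91)    [91 ≡ 3 mod 8 ⇒ (2/91) = -1]
  = (91/39)    [QR: both ≡ 3 mod 4, sign flips]
  = (13/39)    [91 ≡ 13 mod 39]
  = (39/13)    [QR: 13 ≡ 1 mod 4, sign kept]
  = (0/13)    [39 ≡ 0 mod 13]
  = 0    [numerator 0, gcd > 1]

0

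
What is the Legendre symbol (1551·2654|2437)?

By multiplicativity, (1551·2654|2437) = (1551|2437)·(2654|2437).
First factor (1551|2437):
(1551|2437)
  = (2437|1551)    [QR: 2437 ≡ 1 mod 4, sign kept]
  = (886|1551)    [2437 ≡ 886 mod 1551]
  = (443|1551)    [1551 ≡ 7 mod 8 ⇒ (2|1551) = +1]
  = -(1551|443)    [QR: both ≡ 3 mod 4, sign flips]
  = -(222|443)    [1551 ≡ 222 mod 443]
  = (111|443)    [443 ≡ 3 mod 8 ⇒ (2|443) = -1]
  = -(443|111)    [QR: both ≡ 3 mod 4, sign flips]
  = -(110|111)    [443 ≡ 110 mod 111]
  = -(55|111)    [111 ≡ 7 mod 8 ⇒ (2|111) = +1]
  = (111|55)    [QR: both ≡ 3 mod 4, sign flips]
  = (1|55)    [111 ≡ 1 mod 55]
  = 1    [(1|55) = 1]
Second factor (2654|2437):
(2654|2437)
  = (217|2437)    [2654 ≡ 217 mod 2437]
  = (2437|217)    [QR: 217 ≡ 1 mod 4, sign kept]
  = (50|217)    [2437 ≡ 50 mod 217]
  = (25|217)    [217 ≡ 1 mod 8 ⇒ (2|217) = +1]
  = (217|25)    [QR: 25 ≡ 1 mod 4, sign kept]
  = (17|25)    [217 ≡ 17 mod 25]
  = (25|17)    [QR: 17 ≡ 1 mod 4, sign kept]
  = (8|17)    [25 ≡ 8 mod 17]
  = (1|17)    [17 ≡ 1 mod 8 ⇒ (2|17)^3 = +1]
  = 1    [(1|17) = 1]
Product: (1)·(1) = 1.

1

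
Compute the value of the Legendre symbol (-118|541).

1

(-118|541)
  = (423|541)    [-118 ≡ 423 mod 541]
  = (541|423)    [QR: 541 ≡ 1 mod 4, sign kept]
  = (118|423)    [541 ≡ 118 mod 423]
  = (59|423)    [423 ≡ 7 mod 8 ⇒ (2|423) = +1]
  = -(423|59)    [QR: both ≡ 3 mod 4, sign flips]
  = -(10|59)    [423 ≡ 10 mod 59]
  = (5|59)    [59 ≡ 3 mod 8 ⇒ (2|59) = -1]
  = (59|5)    [QR: 5 ≡ 1 mod 4, sign kept]
  = (4|5)    [59 ≡ 4 mod 5]
  = (1|5)    [5 ≡ 5 mod 8 ⇒ (2|5)^2 = +1]
  = 1    [(1|5) = 1]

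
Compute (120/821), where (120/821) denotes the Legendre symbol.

1

(120/821)
  = -(15/821)    [821 ≡ 5 mod 8 ⇒ (2/821)^3 = -1]
  = -(821/15)    [QR: 821 ≡ 1 mod 4, sign kept]
  = -(11/15)    [821 ≡ 11 mod 15]
  = (15/11)    [QR: both ≡ 3 mod 4, sign flips]
  = (4/11)    [15 ≡ 4 mod 11]
  = (1/11)    [11 ≡ 3 mod 8 ⇒ (2/11)^2 = +1]
  = 1    [(1/11) = 1]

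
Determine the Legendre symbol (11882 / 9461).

-1

(11882 / 9461)
  = (2421 / 9461)    [11882 ≡ 2421 mod 9461]
  = (9461 / 2421)    [QR: 2421 ≡ 1 mod 4, sign kept]
  = (2198 / 2421)    [9461 ≡ 2198 mod 2421]
  = -(1099 / 2421)    [2421 ≡ 5 mod 8 ⇒ (2 / 2421) = -1]
  = -(2421 / 1099)    [QR: 2421 ≡ 1 mod 4, sign kept]
  = -(223 / 1099)    [2421 ≡ 223 mod 1099]
  = (1099 / 223)    [QR: both ≡ 3 mod 4, sign flips]
  = (207 / 223)    [1099 ≡ 207 mod 223]
  = -(223 / 207)    [QR: both ≡ 3 mod 4, sign flips]
  = -(16 / 207)    [223 ≡ 16 mod 207]
  = -(1 / 207)    [207 ≡ 7 mod 8 ⇒ (2 / 207)^4 = +1]
  = -1    [(1 / 207) = 1]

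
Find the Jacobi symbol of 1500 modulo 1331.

(1500/1331)
  = (169/1331)    [1500 ≡ 169 mod 1331]
  = (1331/169)    [QR: 169 ≡ 1 mod 4, sign kept]
  = (148/169)    [1331 ≡ 148 mod 169]
  = (37/169)    [169 ≡ 1 mod 8 ⇒ (2/169)^2 = +1]
  = (169/37)    [QR: 37 ≡ 1 mod 4, sign kept]
  = (21/37)    [169 ≡ 21 mod 37]
  = (37/21)    [QR: 21 ≡ 1 mod 4, sign kept]
  = (16/21)    [37 ≡ 16 mod 21]
  = (1/21)    [21 ≡ 5 mod 8 ⇒ (2/21)^4 = +1]
  = 1    [(1/21) = 1]

1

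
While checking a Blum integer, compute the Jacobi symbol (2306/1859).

(2306/1859)
  = (447/1859)    [2306 ≡ 447 mod 1859]
  = -(1859/447)    [QR: both ≡ 3 mod 4, sign flips]
  = -(71/447)    [1859 ≡ 71 mod 447]
  = (447/71)    [QR: both ≡ 3 mod 4, sign flips]
  = (21/71)    [447 ≡ 21 mod 71]
  = (71/21)    [QR: 21 ≡ 1 mod 4, sign kept]
  = (8/21)    [71 ≡ 8 mod 21]
  = -(1/21)    [21 ≡ 5 mod 8 ⇒ (2/21)^3 = -1]
  = -1    [(1/21) = 1]

-1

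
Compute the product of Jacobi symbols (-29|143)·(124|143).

By multiplicativity, (-29·124|143) = (-29|143)·(124|143).
First factor (-29|143):
Reduce the numerator: -29 ≡ 114 (mod 143), so (-29|143) = (114|143).
Factor out 2: 114 = 2·57. Since 143 ≡ 7 (mod 8), (2|143) = +1. Now have (57|143).
57 ≡ 1 (mod 4), so quadratic reciprocity gives (57|143) = (143|57). Reduce: 143 ≡ 29 (mod 57). Now have (29|57).
29 ≡ 1 (mod 4), so quadratic reciprocity gives (29|57) = (57|29). Reduce: 57 ≡ 28 (mod 29). Now have (28|29).
Factor out 2: 28 = 2^2·7. Since 29 ≡ 5 (mod 8), (2|29) = -1, and (2|29)^2 = +1. Now have (7|29).
29 ≡ 1 (mod 4), so quadratic reciprocity gives (7|29) = (29|7). Reduce: 29 ≡ 1 (mod 7). Now have (1|7).
(1|7) = 1. Collecting the sign factors: 1.
Second factor (124|143):
Factor out 2: 124 = 2^2·31. Since 143 ≡ 7 (mod 8), (2|143) = +1, and (2|143)^2 = +1. Now have (31|143).
Both 31 ≡ 3 and 143 ≡ 3 (mod 4), so reciprocity gives (31|143) = -(143|31). Reduce: 143 ≡ 19 (mod 31). Now have -(19|31).
Both 19 ≡ 3 and 31 ≡ 3 (mod 4), so reciprocity gives (19|31) = -(31|19). Reduce: 31 ≡ 12 (mod 19). Now have (12|19).
Factor out 2: 12 = 2^2·3. Since 19 ≡ 3 (mod 8), (2|19) = -1, and (2|19)^2 = +1. Now have (3|19).
Both 3 ≡ 3 and 19 ≡ 3 (mod 4), so reciprocity gives (3|19) = -(19|3). Reduce: 19 ≡ 1 (mod 3). Now have -(1|3).
(1|3) = 1. Collecting the sign factors: -1.
Product: (1)·(-1) = -1.

-1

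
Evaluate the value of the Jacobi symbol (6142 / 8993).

Factor out 2: 6142 = 2·3071. Since 8993 ≡ 1 (mod 8), (2 / 8993) = +1. Now have (3071 / 8993).
8993 ≡ 1 (mod 4), so quadratic reciprocity gives (3071 / 8993) = (8993 / 3071). Reduce: 8993 ≡ 2851 (mod 3071). Now have (2851 / 3071).
Both 2851 ≡ 3 and 3071 ≡ 3 (mod 4), so reciprocity gives (2851 / 3071) = -(3071 / 2851). Reduce: 3071 ≡ 220 (mod 2851). Now have -(220 / 2851).
Factor out 2: 220 = 2^2·55. Since 2851 ≡ 3 (mod 8), (2 / 2851) = -1, and (2 / 2851)^2 = +1. Now have -(55 / 2851).
Both 55 ≡ 3 and 2851 ≡ 3 (mod 4), so reciprocity gives (55 / 2851) = -(2851 / 55). Reduce: 2851 ≡ 46 (mod 55). Now have (46 / 55).
Factor out 2: 46 = 2·23. Since 55 ≡ 7 (mod 8), (2 / 55) = +1. Now have (23 / 55).
Both 23 ≡ 3 and 55 ≡ 3 (mod 4), so reciprocity gives (23 / 55) = -(55 / 23). Reduce: 55 ≡ 9 (mod 23). Now have -(9 / 23).
9 ≡ 1 (mod 4), so quadratic reciprocity gives (9 / 23) = (23 / 9). Reduce: 23 ≡ 5 (mod 9). Now have -(5 / 9).
5 ≡ 1 (mod 4), so quadratic reciprocity gives (5 / 9) = (9 / 5). Reduce: 9 ≡ 4 (mod 5). Now have -(4 / 5).
Factor out 2: 4 = 2^2. Since 5 ≡ 5 (mod 8), (2 / 5) = -1, and (2 / 5)^2 = +1. Now have -(1 / 5).
(1 / 5) = 1. Collecting the sign factors: -1.

-1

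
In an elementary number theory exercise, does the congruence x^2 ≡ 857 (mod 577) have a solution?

yes

(857/577)
  = (280/577)    [857 ≡ 280 mod 577]
  = (35/577)    [577 ≡ 1 mod 8 ⇒ (2/577)^3 = +1]
  = (577/35)    [QR: 577 ≡ 1 mod 4, sign kept]
  = (17/35)    [577 ≡ 17 mod 35]
  = (35/17)    [QR: 17 ≡ 1 mod 4, sign kept]
  = (1/17)    [35 ≡ 1 mod 17]
  = 1    [(1/17) = 1]
(857/577) = 1, and 577 is prime, so 857 is a quadratic residue mod 577.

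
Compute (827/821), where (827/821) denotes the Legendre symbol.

Reduce the numerator: 827 ≡ 6 (mod 821), so (827/821) = (6/821).
Factor out 2: 6 = 2·3. Since 821 ≡ 5 (mod 8), (2/821) = -1. Now have -(3/821).
821 ≡ 1 (mod 4), so quadratic reciprocity gives (3/821) = (821/3). Reduce: 821 ≡ 2 (mod 3). Now have -(2/3).
Factor out 2: 2 = 2. Since 3 ≡ 3 (mod 8), (2/3) = -1. Now have (1/3).
(1/3) = 1. Collecting the sign factors: 1.

1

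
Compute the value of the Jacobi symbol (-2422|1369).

1

(-2422|1369)
  = (316|1369)    [-2422 ≡ 316 mod 1369]
  = (79|1369)    [1369 ≡ 1 mod 8 ⇒ (2|1369)^2 = +1]
  = (1369|79)    [QR: 1369 ≡ 1 mod 4, sign kept]
  = (26|79)    [1369 ≡ 26 mod 79]
  = (13|79)    [79 ≡ 7 mod 8 ⇒ (2|79) = +1]
  = (79|13)    [QR: 13 ≡ 1 mod 4, sign kept]
  = (1|13)    [79 ≡ 1 mod 13]
  = 1    [(1|13) = 1]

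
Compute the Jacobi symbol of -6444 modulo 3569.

1

(-6444 / 3569)
  = (694 / 3569)    [-6444 ≡ 694 mod 3569]
  = (347 / 3569)    [3569 ≡ 1 mod 8 ⇒ (2 / 3569) = +1]
  = (3569 / 347)    [QR: 3569 ≡ 1 mod 4, sign kept]
  = (99 / 347)    [3569 ≡ 99 mod 347]
  = -(347 / 99)    [QR: both ≡ 3 mod 4, sign flips]
  = -(50 / 99)    [347 ≡ 50 mod 99]
  = (25 / 99)    [99 ≡ 3 mod 8 ⇒ (2 / 99) = -1]
  = (99 / 25)    [QR: 25 ≡ 1 mod 4, sign kept]
  = (24 / 25)    [99 ≡ 24 mod 25]
  = (3 / 25)    [25 ≡ 1 mod 8 ⇒ (2 / 25)^3 = +1]
  = (25 / 3)    [QR: 25 ≡ 1 mod 4, sign kept]
  = (1 / 3)    [25 ≡ 1 mod 3]
  = 1    [(1 / 3) = 1]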